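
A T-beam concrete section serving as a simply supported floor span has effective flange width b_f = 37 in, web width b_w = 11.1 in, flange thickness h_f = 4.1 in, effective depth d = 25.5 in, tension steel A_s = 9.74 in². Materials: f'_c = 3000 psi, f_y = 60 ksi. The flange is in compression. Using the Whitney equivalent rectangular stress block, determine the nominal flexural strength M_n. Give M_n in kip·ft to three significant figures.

M_n ≈ 1050 kip·ft

Tension: T = A_s f_y = 9.74 × 60 = 584.4 kips.
Try a within the flange: a = T/(0.85 f'_c b_f) = 584.4/(0.85 × 3 × 37) = 6.194 in.
a = 6.194 > h_f = 4.1 in: the block extends into the web. Split into flange-overhang and web parts.
C_f = 0.85 f'_c (b_f − b_w) h_f = 0.85 × 3 × (37 − 11.1) × 4.1 = 270.8 kips.
Remaining web compression depth: a_w = (T − C_f)/(0.85 f'_c b_w) = (584.4 − 270.8)/(0.85 × 3 × 11.1) = 11.079 in.
M_n = C_f(d − h_f/2) + (T − C_f)(d − a_w/2) = 270.8 × (25.5 − 2.05) + 313.6 × (25.5 − 5.5395) = 6350.3 + 6259.6 = 12609.9 kip·in.
M_n = 12609.9/12 = 1050.83 kip·ft.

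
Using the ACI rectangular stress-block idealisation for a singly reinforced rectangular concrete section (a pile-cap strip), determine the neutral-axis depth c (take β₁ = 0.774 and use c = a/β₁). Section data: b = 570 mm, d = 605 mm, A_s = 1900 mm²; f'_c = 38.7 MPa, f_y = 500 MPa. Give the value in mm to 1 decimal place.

T = A_s f_y = 1900 × 500 = 950000 N = 950 kN.
Setting C = 0.85 f'_c a b equal to T: a = 950000/(0.85 × 38.7 × 570) = 50.666 mm.
With β₁ = 0.774, c = a/β₁ = 50.666/0.774 = 65.5 mm.

c ≈ 65.5 mm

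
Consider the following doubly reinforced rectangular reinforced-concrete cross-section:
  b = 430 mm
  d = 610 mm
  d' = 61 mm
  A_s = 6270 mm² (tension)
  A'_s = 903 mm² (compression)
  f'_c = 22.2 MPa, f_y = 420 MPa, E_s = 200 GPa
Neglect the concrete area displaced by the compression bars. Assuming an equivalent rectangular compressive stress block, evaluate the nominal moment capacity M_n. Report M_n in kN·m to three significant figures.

M_n ≈ 1270 kN·m

Assume both tension and compression steel yield.
Net tension couple steel: A_s − A'_s = 5367 mm².
a = (A_s − A'_s) f_y / (0.85 f'_c b) = 2254140/(0.85 × 22.2 × 430) = 277.81 mm.
c = a/β₁ = 277.81/0.85 = 326.84 mm; ε'_s = 0.003(c − d')/c = 0.0024 ≥ f_y/E_s = 0.0021, so compression steel does yield.
M_n = (A_s − A'_s) f_y (d − a/2) + A'_s f_y (d − d') = [2254140 × (610 − 138.905) + 379260 × (610 − 61)] × 10⁻⁶ = 1061.91 + 208.21 = 1270.12 kN·m.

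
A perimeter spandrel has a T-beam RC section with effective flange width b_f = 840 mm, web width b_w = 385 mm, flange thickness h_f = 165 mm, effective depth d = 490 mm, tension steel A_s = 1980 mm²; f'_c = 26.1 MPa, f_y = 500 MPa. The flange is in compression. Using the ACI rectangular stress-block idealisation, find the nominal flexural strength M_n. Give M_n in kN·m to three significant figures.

Tension: T = A_s f_y = 1980 × 500 = 990000 N.
Try a within the flange: a = T/(0.85 f'_c b_f) = 990000/(0.85 × 26.1 × 840) = 53.12 mm.
Since a = 53.12 ≤ h_f = 165 mm, the stress block lies entirely in the flange; analyse as a rectangular beam of width b_f.
M_n = T(d − a/2) = 990000 × (490 − 26.56) = 458.81 × 10⁶ N·mm.
M_n = 458.81 kN·m.

M_n ≈ 459 kN·m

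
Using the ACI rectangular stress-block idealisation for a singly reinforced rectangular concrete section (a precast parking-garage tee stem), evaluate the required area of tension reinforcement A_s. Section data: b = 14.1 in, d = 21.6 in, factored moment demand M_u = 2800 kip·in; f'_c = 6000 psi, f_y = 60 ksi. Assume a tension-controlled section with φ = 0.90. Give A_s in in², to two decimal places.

M_n = M_u/φ = 2800/0.90 = 3111.11 kip·in.
From M_n = 0.85 f'_c a b (d − a/2):
a = d − √(d² − 2M_n/(0.85 f'_c b)) = 21.6 − √(21.6² − 2 × 3111.11/(0.85 × 6 × 14.1)) = 2.106 in.
A_s = 0.85 f'_c a b / f_y = 0.85 × 6 × 2.106 × 14.1 / 60 = 2.524 in².

A_s ≈ 2.52 in²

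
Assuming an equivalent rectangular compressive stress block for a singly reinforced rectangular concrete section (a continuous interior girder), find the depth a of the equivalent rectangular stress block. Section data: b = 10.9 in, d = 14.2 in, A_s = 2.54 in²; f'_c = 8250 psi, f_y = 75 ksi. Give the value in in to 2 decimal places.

T = A_s f_y = 2.54 × 75 = 190.5 kips.
a = T/(0.85 f'_c b) = 190.5/(0.85 × 8.25 × 10.9) = 2.49 in.

a ≈ 2.49 in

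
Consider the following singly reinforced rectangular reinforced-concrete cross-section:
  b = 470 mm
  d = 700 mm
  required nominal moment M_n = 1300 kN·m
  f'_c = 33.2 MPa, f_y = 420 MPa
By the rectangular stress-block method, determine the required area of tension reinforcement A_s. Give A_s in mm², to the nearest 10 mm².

With M_n = 0.85 f'_c a b (d − a/2), solve the quadratic for a:
a = d − √(d² − 2M_n/(0.85 f'_c b)) = 700 − √(700² − 2 × 1300×10⁶/(0.85 × 33.2 × 470)) = 157.81 mm.
A_s = 0.85 f'_c a b / f_y = 0.85 × 33.2 × 157.81 × 470 / 420 = 4983.6 mm².

A_s ≈ 4980 mm²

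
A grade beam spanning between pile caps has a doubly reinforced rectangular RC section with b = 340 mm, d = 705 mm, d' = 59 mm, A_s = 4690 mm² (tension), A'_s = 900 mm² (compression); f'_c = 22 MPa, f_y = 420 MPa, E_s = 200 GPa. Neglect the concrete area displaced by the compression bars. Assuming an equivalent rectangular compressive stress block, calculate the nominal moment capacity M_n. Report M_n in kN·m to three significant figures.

M_n ≈ 1170 kN·m

Assume both tension and compression steel yield.
Net tension couple steel: A_s − A'_s = 3790 mm².
a = (A_s − A'_s) f_y / (0.85 f'_c b) = 1591800/(0.85 × 22 × 340) = 250.36 mm.
c = a/β₁ = 250.36/0.85 = 294.54 mm; ε'_s = 0.003(c − d')/c = 0.0024 ≥ f_y/E_s = 0.0021, so compression steel does yield.
M_n = (A_s − A'_s) f_y (d − a/2) + A'_s f_y (d − d') = [1591800 × (705 − 125.18) + 378000 × (705 − 59)] × 10⁻⁶ = 922.96 + 244.19 = 1167.15 kN·m.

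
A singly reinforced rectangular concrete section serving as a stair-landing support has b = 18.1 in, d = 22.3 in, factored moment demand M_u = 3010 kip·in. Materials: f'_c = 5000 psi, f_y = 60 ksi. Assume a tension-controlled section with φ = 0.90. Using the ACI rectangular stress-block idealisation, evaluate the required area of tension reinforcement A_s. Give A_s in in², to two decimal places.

M_n = M_u/φ = 3010/0.90 = 3344.44 kip·in.
From M_n = 0.85 f'_c a b (d − a/2):
a = d − √(d² − 2M_n/(0.85 f'_c b)) = 22.3 − √(22.3² − 2 × 3344.44/(0.85 × 5 × 18.1)) = 2.043 in.
A_s = 0.85 f'_c a b / f_y = 0.85 × 5 × 2.043 × 18.1 / 60 = 2.619 in².

A_s ≈ 2.62 in²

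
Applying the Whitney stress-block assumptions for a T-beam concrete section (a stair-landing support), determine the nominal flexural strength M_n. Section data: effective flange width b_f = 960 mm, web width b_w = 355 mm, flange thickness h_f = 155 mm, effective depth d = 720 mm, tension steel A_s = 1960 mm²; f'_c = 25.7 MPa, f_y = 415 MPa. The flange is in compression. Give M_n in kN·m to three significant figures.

Tension: T = A_s f_y = 1960 × 415 = 813400 N.
Try a within the flange: a = T/(0.85 f'_c b_f) = 813400/(0.85 × 25.7 × 960) = 38.79 mm.
Since a = 38.79 ≤ h_f = 155 mm, the stress block lies entirely in the flange; analyse as a rectangular beam of width b_f.
M_n = T(d − a/2) = 813400 × (720 − 19.395) = 569.87 × 10⁶ N·mm.
M_n = 569.87 kN·m.

M_n ≈ 570 kN·m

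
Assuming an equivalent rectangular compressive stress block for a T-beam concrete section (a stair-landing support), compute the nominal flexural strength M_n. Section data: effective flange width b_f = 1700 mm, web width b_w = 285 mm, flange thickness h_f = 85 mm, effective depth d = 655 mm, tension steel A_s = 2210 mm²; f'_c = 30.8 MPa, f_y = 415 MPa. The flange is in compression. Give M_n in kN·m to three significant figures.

M_n ≈ 591 kN·m

Tension: T = A_s f_y = 2210 × 415 = 917150 N.
Try a within the flange: a = T/(0.85 f'_c b_f) = 917150/(0.85 × 30.8 × 1700) = 20.61 mm.
Since a = 20.61 ≤ h_f = 85 mm, the stress block lies entirely in the flange; analyse as a rectangular beam of width b_f.
M_n = T(d − a/2) = 917150 × (655 − 10.305) = 591.28 × 10⁶ N·mm.
M_n = 591.28 kN·m.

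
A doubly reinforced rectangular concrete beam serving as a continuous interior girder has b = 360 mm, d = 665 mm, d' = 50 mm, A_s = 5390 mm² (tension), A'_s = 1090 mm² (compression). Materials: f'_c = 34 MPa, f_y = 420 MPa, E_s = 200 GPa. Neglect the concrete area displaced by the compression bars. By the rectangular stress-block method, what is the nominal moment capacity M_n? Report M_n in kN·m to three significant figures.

M_n ≈ 1330 kN·m

Assume both tension and compression steel yield.
Net tension couple steel: A_s − A'_s = 4300 mm².
a = (A_s − A'_s) f_y / (0.85 f'_c b) = 1806000/(0.85 × 34 × 360) = 173.59 mm.
c = a/β₁ = 173.59/0.807 = 215.11 mm; ε'_s = 0.003(c − d')/c = 0.0023 ≥ f_y/E_s = 0.0021, so compression steel does yield.
M_n = (A_s − A'_s) f_y (d − a/2) + A'_s f_y (d − d') = [1806000 × (665 − 86.795) + 457800 × (665 − 50)] × 10⁻⁶ = 1044.24 + 281.55 = 1325.79 kN·m.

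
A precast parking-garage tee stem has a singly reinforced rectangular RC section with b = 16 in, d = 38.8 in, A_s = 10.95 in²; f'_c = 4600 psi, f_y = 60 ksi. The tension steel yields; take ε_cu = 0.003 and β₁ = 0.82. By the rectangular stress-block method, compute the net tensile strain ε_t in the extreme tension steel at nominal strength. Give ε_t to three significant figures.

ε_t ≈ 0.00609

a = A_s f_y/(0.85 f'_c b) = 10.502 in.
β₁ = 0.82, so c = a/β₁ = 10.502/0.82 = 12.807 in.
From the linear strain diagram with ε_cu = 0.003: ε_t = 0.003 (d − c)/c = 0.003 × (38.8 − 12.807)/12.807 = 0.00609.
Since ε_t ≥ 0.005, the section is tension-controlled.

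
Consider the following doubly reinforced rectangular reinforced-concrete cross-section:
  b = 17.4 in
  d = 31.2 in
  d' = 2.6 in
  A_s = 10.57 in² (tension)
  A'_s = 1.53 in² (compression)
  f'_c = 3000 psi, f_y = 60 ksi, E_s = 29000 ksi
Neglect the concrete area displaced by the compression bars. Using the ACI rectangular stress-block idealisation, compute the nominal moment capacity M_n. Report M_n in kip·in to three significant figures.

M_n ≈ 16200 kip·in

Assume both steels yield.
a = (A_s − A'_s) f_y/(0.85 f'_c b) = (10.57 − 1.53) × 60/(0.85 × 3 × 17.4) = 12.224 in.
c = a/β₁ = 12.224/0.85 = 14.381 in; ε'_s = 0.003(c − d')/c = 0.0025 ≥ ε_y = 0.0021, so the compression steel yields.
M_n = (A_s − A'_s) f_y (d − a/2) + A'_s f_y (d − d') = 542.4 × (31.2 − 6.112) + 91.8 × (31.2 − 2.6) = 13607.7 + 2625.5 = 16233.2 kip·in.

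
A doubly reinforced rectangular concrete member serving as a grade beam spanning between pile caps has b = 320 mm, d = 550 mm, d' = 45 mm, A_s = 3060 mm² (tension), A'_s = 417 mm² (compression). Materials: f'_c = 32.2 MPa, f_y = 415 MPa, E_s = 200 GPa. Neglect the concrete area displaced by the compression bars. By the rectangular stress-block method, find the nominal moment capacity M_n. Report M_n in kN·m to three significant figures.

M_n ≈ 622 kN·m

Assume both tension and compression steel yield.
Net tension couple steel: A_s − A'_s = 2643 mm².
a = (A_s − A'_s) f_y / (0.85 f'_c b) = 1096845/(0.85 × 32.2 × 320) = 125.23 mm.
c = a/β₁ = 125.23/0.82 = 152.72 mm; ε'_s = 0.003(c − d')/c = 0.0021 ≥ f_y/E_s = 0.0021, so compression steel does yield.
M_n = (A_s − A'_s) f_y (d − a/2) + A'_s f_y (d − d') = [1096845 × (550 − 62.615) + 173055 × (550 − 45)] × 10⁻⁶ = 534.59 + 87.39 = 621.98 kN·m.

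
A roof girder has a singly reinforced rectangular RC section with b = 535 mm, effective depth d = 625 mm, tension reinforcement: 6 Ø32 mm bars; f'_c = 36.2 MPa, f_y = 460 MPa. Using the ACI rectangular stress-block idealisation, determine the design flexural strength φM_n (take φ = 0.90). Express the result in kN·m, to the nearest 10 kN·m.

A_s = 6 × 804 = 4824 mm².
T = A_s f_y = 4824 × 460 = 2219040 N = 2219.04 kN.
From C = T: a = T/(0.85 f'_c b) = 2219040/(0.85 × 36.2 × 535) = 134.80 mm.
M_n = T(d − a/2) = 2219.04 kN × (625 − 67.4) mm = 1237.34 kN·m.
φM_n = 0.90 × 1237.34 = 1113.61 kN·m.

φM_n ≈ 1110 kN·m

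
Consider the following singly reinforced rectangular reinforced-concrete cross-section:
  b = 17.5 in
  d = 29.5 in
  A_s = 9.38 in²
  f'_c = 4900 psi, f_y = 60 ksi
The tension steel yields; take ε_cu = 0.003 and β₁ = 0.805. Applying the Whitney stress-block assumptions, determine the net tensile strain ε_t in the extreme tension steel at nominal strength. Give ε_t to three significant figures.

ε_t ≈ 0.00623

a = A_s f_y/(0.85 f'_c b) = 7.721 in.
β₁ = 0.805, so c = a/β₁ = 7.721/0.805 = 9.591 in.
From the linear strain diagram with ε_cu = 0.003: ε_t = 0.003 (d − c)/c = 0.003 × (29.5 − 9.591)/9.591 = 0.00623.
Since ε_t ≥ 0.005, the section is tension-controlled.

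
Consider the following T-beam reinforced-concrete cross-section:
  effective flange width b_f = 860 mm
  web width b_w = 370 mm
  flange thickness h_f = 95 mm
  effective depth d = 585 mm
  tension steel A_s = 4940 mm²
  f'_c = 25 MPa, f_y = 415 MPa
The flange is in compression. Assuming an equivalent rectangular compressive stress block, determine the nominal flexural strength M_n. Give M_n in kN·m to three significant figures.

Tension: T = A_s f_y = 4940 × 415 = 2050100 N.
Try a within the flange: a = T/(0.85 f'_c b_f) = 2050100/(0.85 × 25 × 860) = 112.18 mm.
a = 112.18 > h_f = 95 mm: the block extends into the web. Split into flange-overhang and web parts.
C_f = 0.85 f'_c (b_f − b_w) h_f = 0.85 × 25 × (860 − 370) × 95 = 989188 N.
Remaining web compression depth: a_w = (T − C_f)/(0.85 f'_c b_w) = (2050100 − 989188)/(0.85 × 25 × 370) = 134.93 mm.
M_n = C_f(d − h_f/2) + (T − C_f)(d − a_w/2) = 989188 × (585 − 47.5) + 1060912 × (585 − 67.465) = 531.69 + 549.06 = 1080.75 × 10⁶ N·mm.
M_n = 1080.75 kN·m.

M_n ≈ 1080 kN·m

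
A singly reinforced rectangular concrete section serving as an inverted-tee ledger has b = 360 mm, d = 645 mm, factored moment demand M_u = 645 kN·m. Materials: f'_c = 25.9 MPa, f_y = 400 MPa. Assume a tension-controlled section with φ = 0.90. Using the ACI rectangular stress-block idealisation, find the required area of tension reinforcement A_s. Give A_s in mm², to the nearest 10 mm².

A_s ≈ 3170 mm²

M_n = M_u/φ = 645/0.90 = 716.667 kN·m.
With M_n = 0.85 f'_c a b (d − a/2), solve the quadratic for a:
a = d − √(d² − 2M_n/(0.85 f'_c b)) = 645 − √(645² − 2 × 716.667×10⁶/(0.85 × 25.9 × 360)) = 160.05 mm.
A_s = 0.85 f'_c a b / f_y = 0.85 × 25.9 × 160.05 × 360 / 400 = 3171.2 mm².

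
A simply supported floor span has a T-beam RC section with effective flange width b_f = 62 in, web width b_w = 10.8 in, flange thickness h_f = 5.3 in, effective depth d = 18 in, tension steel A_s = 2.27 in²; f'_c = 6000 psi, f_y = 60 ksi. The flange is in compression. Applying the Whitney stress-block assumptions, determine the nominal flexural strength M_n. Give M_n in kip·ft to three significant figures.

Tension: T = A_s f_y = 2.27 × 60 = 136.2 kips.
Try a within the flange: a = T/(0.85 f'_c b_f) = 136.2/(0.85 × 6 × 62) = 0.431 in.
Since a = 0.431 ≤ h_f = 5.3 in, the stress block lies entirely in the flange; analyse as a rectangular beam of width b_f.
M_n = T(d − a/2) = 136.2 × (18 − 0.2155) = 2422.2 kip·in.
M_n = 2422.2/12 = 201.85 kip·ft.

M_n ≈ 202 kip·ft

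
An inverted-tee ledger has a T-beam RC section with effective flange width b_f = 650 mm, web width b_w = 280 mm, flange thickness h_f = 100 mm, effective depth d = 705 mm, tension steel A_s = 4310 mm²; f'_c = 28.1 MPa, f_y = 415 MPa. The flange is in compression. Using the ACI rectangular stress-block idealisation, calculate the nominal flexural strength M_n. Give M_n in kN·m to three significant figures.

M_n ≈ 1160 kN·m

Tension: T = A_s f_y = 4310 × 415 = 1788650 N.
Try a within the flange: a = T/(0.85 f'_c b_f) = 1788650/(0.85 × 28.1 × 650) = 115.21 mm.
a = 115.21 > h_f = 100 mm: the block extends into the web. Split into flange-overhang and web parts.
C_f = 0.85 f'_c (b_f − b_w) h_f = 0.85 × 28.1 × (650 − 280) × 100 = 883745 N.
Remaining web compression depth: a_w = (T − C_f)/(0.85 f'_c b_w) = (1788650 − 883745)/(0.85 × 28.1 × 280) = 135.31 mm.
M_n = C_f(d − h_f/2) + (T − C_f)(d − a_w/2) = 883745 × (705 − 50) + 904905 × (705 − 67.655) = 578.85 + 576.74 = 1155.59 × 10⁶ N·mm.
M_n = 1155.59 kN·m.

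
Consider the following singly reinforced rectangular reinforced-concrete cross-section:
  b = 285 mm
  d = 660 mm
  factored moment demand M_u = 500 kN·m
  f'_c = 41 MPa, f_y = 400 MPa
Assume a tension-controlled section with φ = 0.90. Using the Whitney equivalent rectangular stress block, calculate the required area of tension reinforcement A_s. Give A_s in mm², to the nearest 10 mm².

A_s ≈ 2260 mm²

M_n = M_u/φ = 500/0.90 = 555.556 kN·m.
With M_n = 0.85 f'_c a b (d − a/2), solve the quadratic for a:
a = d − √(d² − 2M_n/(0.85 f'_c b)) = 660 − √(660² − 2 × 555.556×10⁶/(0.85 × 41 × 285)) = 91.03 mm.
A_s = 0.85 f'_c a b / f_y = 0.85 × 41 × 91.03 × 285 / 400 = 2260.3 mm².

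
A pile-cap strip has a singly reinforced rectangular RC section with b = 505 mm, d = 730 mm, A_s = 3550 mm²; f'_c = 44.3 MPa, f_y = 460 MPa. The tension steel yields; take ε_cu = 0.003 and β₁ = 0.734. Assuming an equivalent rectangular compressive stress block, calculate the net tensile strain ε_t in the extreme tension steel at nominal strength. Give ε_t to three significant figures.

a = A_s f_y/(0.85 f'_c b) = 85.88 mm.
β₁ = 0.734, so c = a/β₁ = 85.88/0.734 = 117.00 mm.
From the linear strain diagram with ε_cu = 0.003: ε_t = 0.003 (d − c)/c = 0.003 × (730 − 117.00)/117.00 = 0.0157.
Since ε_t ≥ 0.005, the section is tension-controlled.

ε_t ≈ 0.0157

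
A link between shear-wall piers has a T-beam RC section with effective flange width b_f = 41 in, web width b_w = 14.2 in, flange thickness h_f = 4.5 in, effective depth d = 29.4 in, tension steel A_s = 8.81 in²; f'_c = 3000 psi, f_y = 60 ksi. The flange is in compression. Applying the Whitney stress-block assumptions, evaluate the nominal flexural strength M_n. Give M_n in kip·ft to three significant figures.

Tension: T = A_s f_y = 8.81 × 60 = 528.6 kips.
Try a within the flange: a = T/(0.85 f'_c b_f) = 528.6/(0.85 × 3 × 41) = 5.056 in.
a = 5.056 > h_f = 4.5 in: the block extends into the web. Split into flange-overhang and web parts.
C_f = 0.85 f'_c (b_f − b_w) h_f = 0.85 × 3 × (41 − 14.2) × 4.5 = 307.5 kips.
Remaining web compression depth: a_w = (T − C_f)/(0.85 f'_c b_w) = (528.6 − 307.5)/(0.85 × 3 × 14.2) = 6.106 in.
M_n = C_f(d − h_f/2) + (T − C_f)(d − a_w/2) = 307.5 × (29.4 − 2.25) + 221.1 × (29.4 − 3.053) = 8348.6 + 5825.3 = 14173.9 kip·in.
M_n = 14173.9/12 = 1181.16 kip·ft.

M_n ≈ 1180 kip·ft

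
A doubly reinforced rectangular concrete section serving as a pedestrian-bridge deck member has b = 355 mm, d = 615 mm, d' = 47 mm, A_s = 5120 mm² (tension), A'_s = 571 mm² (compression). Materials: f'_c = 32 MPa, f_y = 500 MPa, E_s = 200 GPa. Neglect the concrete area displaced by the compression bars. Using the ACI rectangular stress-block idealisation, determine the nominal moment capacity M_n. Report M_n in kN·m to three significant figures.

M_n ≈ 1290 kN·m

Assume both tension and compression steel yield.
Net tension couple steel: A_s − A'_s = 4549 mm².
a = (A_s − A'_s) f_y / (0.85 f'_c b) = 2274500/(0.85 × 32 × 355) = 235.55 mm.
c = a/β₁ = 235.55/0.821 = 286.91 mm; ε'_s = 0.003(c − d')/c = 0.0025 ≥ f_y/E_s = 0.0025, so compression steel does yield.
M_n = (A_s − A'_s) f_y (d − a/2) + A'_s f_y (d − d') = [2274500 × (615 − 117.775) + 285500 × (615 − 47)] × 10⁻⁶ = 1130.94 + 162.16 = 1293.10 kN·m.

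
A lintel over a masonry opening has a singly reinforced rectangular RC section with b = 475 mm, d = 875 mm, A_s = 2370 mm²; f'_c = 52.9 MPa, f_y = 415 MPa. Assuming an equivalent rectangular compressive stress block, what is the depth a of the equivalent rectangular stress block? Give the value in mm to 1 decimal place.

a ≈ 46.0 mm

T = A_s f_y = 2370 × 415 = 983550 N = 983.55 kN.
Setting C = 0.85 f'_c a b equal to T: a = 983550/(0.85 × 52.9 × 475) = 46.0 mm.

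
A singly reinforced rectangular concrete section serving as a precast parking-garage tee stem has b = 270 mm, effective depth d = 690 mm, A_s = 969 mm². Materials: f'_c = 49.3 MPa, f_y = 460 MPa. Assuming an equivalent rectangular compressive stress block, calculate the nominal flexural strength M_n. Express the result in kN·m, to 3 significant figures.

M_n ≈ 299 kN·m

T = A_s f_y = 969 × 460 = 445740 N = 445.74 kN.
From C = T: a = T/(0.85 f'_c b) = 445740/(0.85 × 49.3 × 270) = 39.40 mm.
M_n = T(d − a/2) = 445.74 kN × (690 − 19.7) mm = 298.78 kN·m.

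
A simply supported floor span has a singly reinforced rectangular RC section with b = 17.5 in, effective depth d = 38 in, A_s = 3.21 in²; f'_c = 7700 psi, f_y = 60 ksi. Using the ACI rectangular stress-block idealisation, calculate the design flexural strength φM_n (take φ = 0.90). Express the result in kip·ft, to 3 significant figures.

T = A_s f_y = 3.21 × 60 = 192.6 kips.
a = T/(0.85 f'_c b) = 192.6/(0.85 × 7.7 × 17.5) = 1.682 in.
M_n = T(d − a/2) = 192.6 × (38 − 0.841) = 7156.8 kip·in = 7156.8/12 = 596.40 kip·ft.
φM_n = 0.90 × 596.40 = 536.76 kip·ft.

φM_n ≈ 537 kip·ft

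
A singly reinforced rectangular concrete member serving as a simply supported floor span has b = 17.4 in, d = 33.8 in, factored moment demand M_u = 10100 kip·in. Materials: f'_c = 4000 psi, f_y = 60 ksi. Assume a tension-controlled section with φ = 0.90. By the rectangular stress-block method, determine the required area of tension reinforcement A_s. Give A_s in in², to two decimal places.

M_n = M_u/φ = 10100/0.90 = 11222.2 kip·in.
From M_n = 0.85 f'_c a b (d − a/2):
a = d − √(d² − 2M_n/(0.85 f'_c b)) = 33.8 − √(33.8² − 2 × 11222.2/(0.85 × 4 × 17.4)) = 6.177 in.
A_s = 0.85 f'_c a b / f_y = 0.85 × 4 × 6.177 × 17.4 / 60 = 6.091 in².

A_s ≈ 6.09 in²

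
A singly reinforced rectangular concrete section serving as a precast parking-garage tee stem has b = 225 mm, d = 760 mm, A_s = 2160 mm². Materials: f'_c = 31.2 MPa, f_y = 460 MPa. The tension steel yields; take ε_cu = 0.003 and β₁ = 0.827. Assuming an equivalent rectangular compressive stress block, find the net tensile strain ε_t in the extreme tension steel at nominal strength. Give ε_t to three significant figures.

a = A_s f_y/(0.85 f'_c b) = 166.52 mm.
β₁ = 0.827, so c = a/β₁ = 166.52/0.827 = 201.35 mm.
From the linear strain diagram with ε_cu = 0.003: ε_t = 0.003 (d − c)/c = 0.003 × (760 − 201.35)/201.35 = 0.00832.
Since ε_t ≥ 0.005, the section is tension-controlled.

ε_t ≈ 0.00832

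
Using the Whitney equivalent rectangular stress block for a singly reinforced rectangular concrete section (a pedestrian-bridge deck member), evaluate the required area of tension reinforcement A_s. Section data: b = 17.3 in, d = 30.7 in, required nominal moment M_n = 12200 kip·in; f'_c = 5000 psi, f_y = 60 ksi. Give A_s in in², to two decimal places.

A_s ≈ 7.34 in²

From M_n = 0.85 f'_c a b (d − a/2):
a = d − √(d² − 2M_n/(0.85 f'_c b)) = 30.7 − √(30.7² − 2 × 12200/(0.85 × 5 × 17.3)) = 5.989 in.
A_s = 0.85 f'_c a b / f_y = 0.85 × 5 × 5.989 × 17.3 / 60 = 7.339 in².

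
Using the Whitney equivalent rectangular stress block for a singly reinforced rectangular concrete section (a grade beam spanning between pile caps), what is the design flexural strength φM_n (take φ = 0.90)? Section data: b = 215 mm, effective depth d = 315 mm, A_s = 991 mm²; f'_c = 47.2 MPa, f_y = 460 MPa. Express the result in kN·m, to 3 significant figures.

T = A_s f_y = 991 × 460 = 455860 N = 455.86 kN.
From C = T: a = T/(0.85 f'_c b) = 455860/(0.85 × 47.2 × 215) = 52.85 mm.
M_n = T(d − a/2) = 455.86 kN × (315 − 26.425) mm = 131.55 kN·m.
φM_n = 0.90 × 131.55 = 118.40 kN·m.

φM_n ≈ 118 kN·m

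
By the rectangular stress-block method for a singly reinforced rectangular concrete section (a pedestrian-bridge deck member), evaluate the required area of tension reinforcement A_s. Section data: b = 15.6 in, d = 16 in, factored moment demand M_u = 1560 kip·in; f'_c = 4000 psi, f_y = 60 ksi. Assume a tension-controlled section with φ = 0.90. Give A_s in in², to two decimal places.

A_s ≈ 1.94 in²

M_n = M_u/φ = 1560/0.90 = 1733.33 kip·in.
From M_n = 0.85 f'_c a b (d − a/2):
a = d − √(d² − 2M_n/(0.85 f'_c b)) = 16 − √(16² − 2 × 1733.33/(0.85 × 4 × 15.6)) = 2.193 in.
A_s = 0.85 f'_c a b / f_y = 0.85 × 4 × 2.193 × 15.6 / 60 = 1.939 in².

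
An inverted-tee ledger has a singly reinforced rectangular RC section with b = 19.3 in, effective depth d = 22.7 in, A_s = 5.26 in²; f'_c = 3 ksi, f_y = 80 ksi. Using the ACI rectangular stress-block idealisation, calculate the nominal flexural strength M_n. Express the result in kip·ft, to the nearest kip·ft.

T = A_s f_y = 5.26 × 80 = 420.8 kips.
a = T/(0.85 f'_c b) = 420.8/(0.85 × 3 × 19.3) = 8.550 in.
M_n = T(d − a/2) = 420.8 × (22.7 − 4.275) = 7753.2 kip·in = 7753.2/12 = 646.10 kip·ft.

M_n ≈ 646 kip·ft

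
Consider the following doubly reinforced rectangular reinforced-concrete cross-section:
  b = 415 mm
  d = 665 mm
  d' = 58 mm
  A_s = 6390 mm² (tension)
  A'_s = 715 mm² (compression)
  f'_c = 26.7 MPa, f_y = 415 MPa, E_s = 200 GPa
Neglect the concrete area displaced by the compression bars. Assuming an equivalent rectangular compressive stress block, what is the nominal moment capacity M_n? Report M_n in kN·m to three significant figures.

M_n ≈ 1450 kN·m

Assume both tension and compression steel yield.
Net tension couple steel: A_s − A'_s = 5675 mm².
a = (A_s − A'_s) f_y / (0.85 f'_c b) = 2355125/(0.85 × 26.7 × 415) = 250.06 mm.
c = a/β₁ = 250.06/0.85 = 294.19 mm; ε'_s = 0.003(c − d')/c = 0.0024 ≥ f_y/E_s = 0.0021, so compression steel does yield.
M_n = (A_s − A'_s) f_y (d − a/2) + A'_s f_y (d − d') = [2355125 × (665 − 125.03) + 296725 × (665 − 58)] × 10⁻⁶ = 1271.70 + 180.11 = 1451.81 kN·m.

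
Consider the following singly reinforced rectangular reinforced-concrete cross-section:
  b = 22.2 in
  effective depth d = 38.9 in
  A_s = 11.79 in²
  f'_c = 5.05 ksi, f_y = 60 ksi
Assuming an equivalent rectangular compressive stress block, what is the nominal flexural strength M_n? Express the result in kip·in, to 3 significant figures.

M_n ≈ 24900 kip·in

T = A_s f_y = 11.79 × 60 = 707.4 kips.
a = T/(0.85 f'_c b) = 707.4/(0.85 × 5.05 × 22.2) = 7.423 in.
M_n = T(d − a/2) = 707.4 × (38.9 − 3.7115) = 24892.3 kip·in.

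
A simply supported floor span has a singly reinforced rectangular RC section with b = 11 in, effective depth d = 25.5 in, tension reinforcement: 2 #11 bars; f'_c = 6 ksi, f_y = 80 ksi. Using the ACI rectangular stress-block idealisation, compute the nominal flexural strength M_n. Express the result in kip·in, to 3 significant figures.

A_s = 2 × 1.56 = 3.12 in².
T = A_s f_y = 3.12 × 80 = 249.6 kips.
a = T/(0.85 f'_c b) = 249.6/(0.85 × 6 × 11) = 4.449 in.
M_n = T(d − a/2) = 249.6 × (25.5 − 2.2245) = 5809.6 kip·in.

M_n ≈ 5810 kip·in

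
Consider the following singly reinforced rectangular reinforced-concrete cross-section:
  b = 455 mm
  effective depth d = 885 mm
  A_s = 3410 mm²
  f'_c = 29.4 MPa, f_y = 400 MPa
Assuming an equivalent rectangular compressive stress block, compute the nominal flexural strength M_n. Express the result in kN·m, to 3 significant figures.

M_n ≈ 1130 kN·m

T = A_s f_y = 3410 × 400 = 1364000 N = 1364 kN.
From C = T: a = T/(0.85 f'_c b) = 1364000/(0.85 × 29.4 × 455) = 119.96 mm.
M_n = T(d − a/2) = 1364 kN × (885 − 59.98) mm = 1125.33 kN·m.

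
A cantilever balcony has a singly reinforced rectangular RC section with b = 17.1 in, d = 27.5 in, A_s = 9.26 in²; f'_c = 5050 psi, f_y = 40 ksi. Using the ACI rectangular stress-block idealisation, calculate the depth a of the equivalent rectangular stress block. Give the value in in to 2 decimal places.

T = A_s f_y = 9.26 × 40 = 370.4 kips.
a = T/(0.85 f'_c b) = 370.4/(0.85 × 5.05 × 17.1) = 5.05 in.

a ≈ 5.05 in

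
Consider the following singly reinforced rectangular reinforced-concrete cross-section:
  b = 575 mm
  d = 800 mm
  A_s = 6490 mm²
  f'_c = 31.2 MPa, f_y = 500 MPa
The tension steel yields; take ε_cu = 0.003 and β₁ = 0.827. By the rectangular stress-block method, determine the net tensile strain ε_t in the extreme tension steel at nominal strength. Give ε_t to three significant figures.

a = A_s f_y/(0.85 f'_c b) = 212.80 mm.
β₁ = 0.827, so c = a/β₁ = 212.80/0.827 = 257.32 mm.
From the linear strain diagram with ε_cu = 0.003: ε_t = 0.003 (d − c)/c = 0.003 × (800 − 257.32)/257.32 = 0.00633.
Since ε_t ≥ 0.005, the section is tension-controlled.

ε_t ≈ 0.00633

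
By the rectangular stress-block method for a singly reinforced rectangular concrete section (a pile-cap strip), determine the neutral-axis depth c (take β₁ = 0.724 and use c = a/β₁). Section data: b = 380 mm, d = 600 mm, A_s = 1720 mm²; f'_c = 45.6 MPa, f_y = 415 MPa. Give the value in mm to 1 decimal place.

c ≈ 66.9 mm

T = A_s f_y = 1720 × 415 = 713800 N = 713.8 kN.
Setting C = 0.85 f'_c a b equal to T: a = 713800/(0.85 × 45.6 × 380) = 48.463 mm.
With β₁ = 0.724, c = a/β₁ = 48.463/0.724 = 66.9 mm.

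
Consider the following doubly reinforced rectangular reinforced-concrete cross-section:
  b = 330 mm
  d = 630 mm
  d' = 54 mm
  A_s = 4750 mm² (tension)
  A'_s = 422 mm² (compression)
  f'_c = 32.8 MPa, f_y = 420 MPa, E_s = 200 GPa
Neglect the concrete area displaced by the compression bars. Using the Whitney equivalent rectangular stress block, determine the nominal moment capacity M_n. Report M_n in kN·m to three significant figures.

Assume both tension and compression steel yield.
Net tension couple steel: A_s − A'_s = 4328 mm².
a = (A_s − A'_s) f_y / (0.85 f'_c b) = 1817760/(0.85 × 32.8 × 330) = 197.57 mm.
c = a/β₁ = 197.57/0.816 = 242.12 mm; ε'_s = 0.003(c − d')/c = 0.0023 ≥ f_y/E_s = 0.0021, so compression steel does yield.
M_n = (A_s − A'_s) f_y (d − a/2) + A'_s f_y (d − d') = [1817760 × (630 − 98.785) + 177240 × (630 − 54)] × 10⁻⁶ = 965.62 + 102.09 = 1067.71 kN·m.

M_n ≈ 1070 kN·m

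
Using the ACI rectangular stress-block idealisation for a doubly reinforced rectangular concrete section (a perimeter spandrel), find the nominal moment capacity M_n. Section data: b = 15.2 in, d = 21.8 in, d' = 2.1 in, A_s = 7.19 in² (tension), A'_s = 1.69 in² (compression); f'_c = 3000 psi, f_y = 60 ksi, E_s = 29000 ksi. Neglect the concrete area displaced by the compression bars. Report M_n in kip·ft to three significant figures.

Assume both steels yield.
a = (A_s − A'_s) f_y/(0.85 f'_c b) = (7.19 − 1.69) × 60/(0.85 × 3 × 15.2) = 8.514 in.
c = a/β₁ = 8.514/0.85 = 10.016 in; ε'_s = 0.003(c − d')/c = 0.0024 ≥ ε_y = 0.0021, so the compression steel yields.
M_n = (A_s − A'_s) f_y (d − a/2) + A'_s f_y (d − d') = 330 × (21.8 − 4.257) + 101.4 × (21.8 − 2.1) = 5789.2 + 1997.6 = 7786.8 kip·in = 7786.8/12 = 648.90 kip·ft.

M_n ≈ 649 kip·ft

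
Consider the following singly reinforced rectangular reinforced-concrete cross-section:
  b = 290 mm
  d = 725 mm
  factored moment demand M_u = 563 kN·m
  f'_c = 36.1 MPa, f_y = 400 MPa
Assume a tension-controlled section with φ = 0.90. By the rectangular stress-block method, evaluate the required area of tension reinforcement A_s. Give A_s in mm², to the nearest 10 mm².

A_s ≈ 2320 mm²

M_n = M_u/φ = 563/0.90 = 625.556 kN·m.
With M_n = 0.85 f'_c a b (d − a/2), solve the quadratic for a:
a = d − √(d² − 2M_n/(0.85 f'_c b)) = 725 − √(725² − 2 × 625.556×10⁶/(0.85 × 36.1 × 290)) = 104.49 mm.
A_s = 0.85 f'_c a b / f_y = 0.85 × 36.1 × 104.49 × 290 / 400 = 2324.5 mm².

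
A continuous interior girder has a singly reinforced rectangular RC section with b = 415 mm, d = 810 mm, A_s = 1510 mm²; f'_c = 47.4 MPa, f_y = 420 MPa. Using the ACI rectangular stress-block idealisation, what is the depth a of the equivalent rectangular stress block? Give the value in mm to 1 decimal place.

T = A_s f_y = 1510 × 420 = 634200 N = 634.2 kN.
Setting C = 0.85 f'_c a b equal to T: a = 634200/(0.85 × 47.4 × 415) = 37.9 mm.

a ≈ 37.9 mm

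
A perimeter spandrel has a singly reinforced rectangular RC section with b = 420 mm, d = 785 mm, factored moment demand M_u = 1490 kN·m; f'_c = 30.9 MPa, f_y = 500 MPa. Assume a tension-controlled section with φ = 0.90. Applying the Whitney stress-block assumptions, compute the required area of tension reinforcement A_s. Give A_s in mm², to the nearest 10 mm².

A_s ≈ 4920 mm²

M_n = M_u/φ = 1490/0.90 = 1655.56 kN·m.
With M_n = 0.85 f'_c a b (d − a/2), solve the quadratic for a:
a = d − √(d² − 2M_n/(0.85 f'_c b)) = 785 − √(785² − 2 × 1655.56×10⁶/(0.85 × 30.9 × 420)) = 222.80 mm.
A_s = 0.85 f'_c a b / f_y = 0.85 × 30.9 × 222.80 × 420 / 500 = 4915.5 mm².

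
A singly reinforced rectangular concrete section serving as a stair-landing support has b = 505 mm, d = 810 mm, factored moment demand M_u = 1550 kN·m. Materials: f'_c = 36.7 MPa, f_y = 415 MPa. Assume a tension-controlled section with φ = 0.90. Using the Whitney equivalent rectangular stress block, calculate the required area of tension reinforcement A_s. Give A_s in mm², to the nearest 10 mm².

A_s ≈ 5640 mm²

M_n = M_u/φ = 1550/0.90 = 1722.22 kN·m.
With M_n = 0.85 f'_c a b (d − a/2), solve the quadratic for a:
a = d − √(d² − 2M_n/(0.85 f'_c b)) = 810 − √(810² − 2 × 1722.22×10⁶/(0.85 × 36.7 × 505)) = 148.60 mm.
A_s = 0.85 f'_c a b / f_y = 0.85 × 36.7 × 148.60 × 505 / 415 = 5640.9 mm².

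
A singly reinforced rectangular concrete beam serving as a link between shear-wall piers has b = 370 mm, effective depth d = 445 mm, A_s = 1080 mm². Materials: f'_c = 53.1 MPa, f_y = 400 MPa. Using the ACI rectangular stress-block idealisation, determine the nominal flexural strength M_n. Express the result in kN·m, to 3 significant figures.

M_n ≈ 187 kN·m

T = A_s f_y = 1080 × 400 = 432000 N = 432 kN.
From C = T: a = T/(0.85 f'_c b) = 432000/(0.85 × 53.1 × 370) = 25.87 mm.
M_n = T(d − a/2) = 432 kN × (445 − 12.935) mm = 186.65 kN·m.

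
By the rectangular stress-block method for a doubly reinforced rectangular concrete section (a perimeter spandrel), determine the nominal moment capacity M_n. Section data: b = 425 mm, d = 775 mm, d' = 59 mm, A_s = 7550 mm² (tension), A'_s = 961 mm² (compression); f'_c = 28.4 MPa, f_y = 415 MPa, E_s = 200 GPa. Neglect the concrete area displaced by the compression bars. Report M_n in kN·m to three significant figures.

Assume both tension and compression steel yield.
Net tension couple steel: A_s − A'_s = 6589 mm².
a = (A_s − A'_s) f_y / (0.85 f'_c b) = 2734435/(0.85 × 28.4 × 425) = 266.53 mm.
c = a/β₁ = 266.53/0.847 = 314.68 mm; ε'_s = 0.003(c − d')/c = 0.0024 ≥ f_y/E_s = 0.0021, so compression steel does yield.
M_n = (A_s − A'_s) f_y (d − a/2) + A'_s f_y (d − d') = [2734435 × (775 − 133.265) + 398815 × (775 − 59)] × 10⁻⁶ = 1754.78 + 285.55 = 2040.33 kN·m.

M_n ≈ 2040 kN·m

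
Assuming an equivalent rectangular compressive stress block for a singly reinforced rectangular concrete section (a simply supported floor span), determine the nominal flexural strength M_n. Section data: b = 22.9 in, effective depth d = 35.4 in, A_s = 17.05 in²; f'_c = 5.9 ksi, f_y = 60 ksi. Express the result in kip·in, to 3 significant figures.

T = A_s f_y = 17.05 × 60 = 1023 kips.
a = T/(0.85 f'_c b) = 1023/(0.85 × 5.9 × 22.9) = 8.908 in.
M_n = T(d − a/2) = 1023 × (35.4 − 4.454) = 31657.8 kip·in.

M_n ≈ 31700 kip·in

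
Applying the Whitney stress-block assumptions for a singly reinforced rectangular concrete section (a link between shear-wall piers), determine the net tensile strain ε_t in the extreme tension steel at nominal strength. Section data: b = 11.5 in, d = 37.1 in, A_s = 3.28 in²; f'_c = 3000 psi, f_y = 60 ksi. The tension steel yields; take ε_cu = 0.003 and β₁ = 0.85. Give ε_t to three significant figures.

a = A_s f_y/(0.85 f'_c b) = 6.711 in.
β₁ = 0.85, so c = a/β₁ = 6.711/0.85 = 7.895 in.
From the linear strain diagram with ε_cu = 0.003: ε_t = 0.003 (d − c)/c = 0.003 × (37.1 − 7.895)/7.895 = 0.0111.
Since ε_t ≥ 0.005, the section is tension-controlled.

ε_t ≈ 0.0111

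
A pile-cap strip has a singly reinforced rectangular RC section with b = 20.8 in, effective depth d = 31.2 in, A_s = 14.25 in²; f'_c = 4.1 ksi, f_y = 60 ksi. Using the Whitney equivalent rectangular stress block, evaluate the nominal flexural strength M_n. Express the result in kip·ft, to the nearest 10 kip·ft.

M_n ≈ 1800 kip·ft

T = A_s f_y = 14.25 × 60 = 855 kips.
a = T/(0.85 f'_c b) = 855/(0.85 × 4.1 × 20.8) = 11.795 in.
M_n = T(d − a/2) = 855 × (31.2 − 5.8975) = 21633.6 kip·in = 21633.6/12 = 1802.80 kip·ft.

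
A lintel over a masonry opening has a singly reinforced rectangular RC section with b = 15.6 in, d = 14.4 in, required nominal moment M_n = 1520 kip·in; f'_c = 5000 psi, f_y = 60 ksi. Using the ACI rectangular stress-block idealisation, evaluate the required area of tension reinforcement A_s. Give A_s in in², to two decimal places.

From M_n = 0.85 f'_c a b (d − a/2):
a = d − √(d² − 2M_n/(0.85 f'_c b)) = 14.4 − √(14.4² − 2 × 1520/(0.85 × 5 × 15.6)) = 1.691 in.
A_s = 0.85 f'_c a b / f_y = 0.85 × 5 × 1.691 × 15.6 / 60 = 1.869 in².

A_s ≈ 1.87 in²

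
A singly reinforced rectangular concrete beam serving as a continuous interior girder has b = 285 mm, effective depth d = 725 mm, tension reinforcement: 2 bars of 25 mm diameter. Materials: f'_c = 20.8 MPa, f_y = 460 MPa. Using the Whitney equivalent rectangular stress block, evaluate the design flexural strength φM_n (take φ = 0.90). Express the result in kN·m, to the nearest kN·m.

φM_n ≈ 277 kN·m

A_s = 2 × 491 = 982 mm².
T = A_s f_y = 982 × 460 = 451720 N = 451.72 kN.
From C = T: a = T/(0.85 f'_c b) = 451720/(0.85 × 20.8 × 285) = 89.65 mm.
M_n = T(d − a/2) = 451.72 kN × (725 − 44.825) mm = 307.25 kN·m.
φM_n = 0.90 × 307.25 = 276.53 kN·m.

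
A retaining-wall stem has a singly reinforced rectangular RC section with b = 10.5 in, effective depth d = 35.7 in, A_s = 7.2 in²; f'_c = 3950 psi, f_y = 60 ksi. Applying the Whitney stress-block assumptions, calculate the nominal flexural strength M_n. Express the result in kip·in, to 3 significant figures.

T = A_s f_y = 7.2 × 60 = 432 kips.
a = T/(0.85 f'_c b) = 432/(0.85 × 3.95 × 10.5) = 12.254 in.
M_n = T(d − a/2) = 432 × (35.7 − 6.127) = 12775.5 kip·in.

M_n ≈ 12800 kip·in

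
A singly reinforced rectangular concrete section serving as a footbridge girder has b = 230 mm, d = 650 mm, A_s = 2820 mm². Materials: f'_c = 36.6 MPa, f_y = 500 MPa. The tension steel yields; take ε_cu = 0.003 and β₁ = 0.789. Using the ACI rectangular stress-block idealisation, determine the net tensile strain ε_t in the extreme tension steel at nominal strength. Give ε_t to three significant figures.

a = A_s f_y/(0.85 f'_c b) = 197.06 mm.
β₁ = 0.789, so c = a/β₁ = 197.06/0.789 = 249.76 mm.
From the linear strain diagram with ε_cu = 0.003: ε_t = 0.003 (d − c)/c = 0.003 × (650 − 249.76)/249.76 = 0.00481.
ε_t is between 0.004 and 0.005 — transition zone.

ε_t ≈ 0.00481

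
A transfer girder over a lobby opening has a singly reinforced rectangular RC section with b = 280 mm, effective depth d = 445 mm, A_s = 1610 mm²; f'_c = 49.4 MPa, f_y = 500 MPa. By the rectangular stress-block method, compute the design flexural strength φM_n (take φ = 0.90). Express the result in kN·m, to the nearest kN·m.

φM_n ≈ 298 kN·m

T = A_s f_y = 1610 × 500 = 805000 N = 805 kN.
From C = T: a = T/(0.85 f'_c b) = 805000/(0.85 × 49.4 × 280) = 68.47 mm.
M_n = T(d − a/2) = 805 kN × (445 − 34.235) mm = 330.67 kN·m.
φM_n = 0.90 × 330.67 = 297.60 kN·m.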